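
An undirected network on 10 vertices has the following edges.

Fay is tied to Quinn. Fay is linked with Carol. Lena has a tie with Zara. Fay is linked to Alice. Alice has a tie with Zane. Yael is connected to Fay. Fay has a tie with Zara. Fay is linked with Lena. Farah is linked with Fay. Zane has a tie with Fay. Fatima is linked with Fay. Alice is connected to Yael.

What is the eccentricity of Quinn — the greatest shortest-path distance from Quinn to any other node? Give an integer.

2

Distances from Quinn: Alice:2, Carol:2, Farah:2, Fatima:2, Fay:1, Lena:2, Yael:2, Zane:2, Zara:2.
The largest is 2 (to Lena, Alice, Zane, Yael, Zara, Fatima, Farah, and Carol), so the eccentricity of Quinn is 2.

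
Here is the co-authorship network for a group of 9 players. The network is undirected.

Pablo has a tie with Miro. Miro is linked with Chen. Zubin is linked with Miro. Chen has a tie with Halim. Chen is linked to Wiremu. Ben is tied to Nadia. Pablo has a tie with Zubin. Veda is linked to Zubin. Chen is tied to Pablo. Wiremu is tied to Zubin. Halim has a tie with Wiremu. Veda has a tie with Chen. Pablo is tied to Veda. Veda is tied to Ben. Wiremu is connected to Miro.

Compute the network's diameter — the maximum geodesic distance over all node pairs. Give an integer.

Eccentricity of each node (its greatest distance to any other): Ben:3, Chen:3, Halim:4, Miro:4, Nadia:4, Pablo:3, Veda:2, Wiremu:4, Zubin:3.
The maximum eccentricity is 4, realized for instance by the pair Miro–Nadia via Miro – Chen – Veda – Ben – Nadia. So the diameter is 4.

4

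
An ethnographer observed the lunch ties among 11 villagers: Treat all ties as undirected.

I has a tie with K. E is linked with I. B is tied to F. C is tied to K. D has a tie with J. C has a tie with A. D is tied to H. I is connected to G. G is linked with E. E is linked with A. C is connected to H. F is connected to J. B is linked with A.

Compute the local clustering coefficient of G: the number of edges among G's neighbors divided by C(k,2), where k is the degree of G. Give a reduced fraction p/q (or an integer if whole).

G's neighbors: E and I (k = 2).
Possible neighbor pairs: C(2,2) = 1. Edges among them: E–I → e = 1.
Clustering(G) = 1/1.

1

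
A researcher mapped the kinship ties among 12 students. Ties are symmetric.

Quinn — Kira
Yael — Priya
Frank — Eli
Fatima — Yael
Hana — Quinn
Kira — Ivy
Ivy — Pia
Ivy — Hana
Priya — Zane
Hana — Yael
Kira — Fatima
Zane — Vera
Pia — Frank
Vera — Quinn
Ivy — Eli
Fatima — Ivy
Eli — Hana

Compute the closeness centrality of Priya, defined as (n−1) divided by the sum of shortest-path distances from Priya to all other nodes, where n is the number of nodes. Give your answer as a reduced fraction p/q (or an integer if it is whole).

Distances from Priya: Eli:3, Fatima:2, Frank:4, Hana:2, Ivy:3, Kira:3, Pia:4, Quinn:3, Vera:2, Yael:1, Zane:1. Sum = 28.
n = 12, so closeness = 11/28.

11/28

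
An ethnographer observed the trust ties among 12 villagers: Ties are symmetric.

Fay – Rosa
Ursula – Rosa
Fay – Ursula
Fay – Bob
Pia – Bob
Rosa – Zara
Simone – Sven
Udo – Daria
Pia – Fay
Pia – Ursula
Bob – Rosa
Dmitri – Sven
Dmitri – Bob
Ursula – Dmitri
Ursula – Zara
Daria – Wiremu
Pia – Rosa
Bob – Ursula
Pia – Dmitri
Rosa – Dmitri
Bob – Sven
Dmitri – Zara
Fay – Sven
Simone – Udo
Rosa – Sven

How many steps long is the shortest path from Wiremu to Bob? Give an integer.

5

One shortest route is Wiremu – Daria – Udo – Simone – Sven – Bob, which uses 5 edges, and at distance 4 from Wiremu we only reach {Sven}, which does not include Bob. So d(Wiremu,Bob) = 5.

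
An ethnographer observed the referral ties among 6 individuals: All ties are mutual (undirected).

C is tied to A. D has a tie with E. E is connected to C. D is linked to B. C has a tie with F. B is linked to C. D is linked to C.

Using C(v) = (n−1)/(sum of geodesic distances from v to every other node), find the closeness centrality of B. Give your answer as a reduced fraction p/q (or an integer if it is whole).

Distances from B: A:2, C:1, D:1, E:2, F:2. Sum = 8.
n = 6, so closeness = 5/8.

5/8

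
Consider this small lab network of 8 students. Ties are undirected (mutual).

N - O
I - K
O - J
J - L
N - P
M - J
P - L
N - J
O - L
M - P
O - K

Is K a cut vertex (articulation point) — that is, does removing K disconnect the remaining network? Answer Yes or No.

Yes

Removing K leaves {I} with no path to {J, L, M, N, O, and P}, so the network splits into 2 components. K is a cut vertex.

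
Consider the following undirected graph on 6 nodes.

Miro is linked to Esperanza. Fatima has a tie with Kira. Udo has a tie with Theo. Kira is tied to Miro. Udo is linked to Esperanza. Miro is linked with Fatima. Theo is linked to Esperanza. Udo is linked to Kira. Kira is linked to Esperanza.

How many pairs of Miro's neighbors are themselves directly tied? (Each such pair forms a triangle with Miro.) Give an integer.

2

Miro's neighbors: Esperanza, Fatima, and Kira.
Neighbor pairs that are themselves tied: Miro–Esperanza–Kira; Miro–Fatima–Kira. Each forms one triangle with Miro, for 2 in total.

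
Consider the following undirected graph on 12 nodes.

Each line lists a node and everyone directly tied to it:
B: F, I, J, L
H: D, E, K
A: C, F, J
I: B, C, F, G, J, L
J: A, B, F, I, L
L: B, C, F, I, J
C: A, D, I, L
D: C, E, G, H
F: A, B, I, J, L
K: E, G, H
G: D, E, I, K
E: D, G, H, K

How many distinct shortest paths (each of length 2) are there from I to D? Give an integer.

The shortest distance is 2. The length-2 paths are: I–G–D; I–C–D.
That gives 2 distinct shortest paths.

2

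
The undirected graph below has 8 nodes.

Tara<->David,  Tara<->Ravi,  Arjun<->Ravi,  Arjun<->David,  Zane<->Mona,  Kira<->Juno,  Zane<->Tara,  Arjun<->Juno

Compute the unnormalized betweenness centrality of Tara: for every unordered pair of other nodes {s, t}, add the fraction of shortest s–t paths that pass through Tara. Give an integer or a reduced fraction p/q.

Pairs whose geodesics pass through Tara — Kira–Mona: 2/2; Kira–Zane: 2/2; Juno–Mona: 2/2; Juno–Zane: 2/2; Arjun–Mona: 2/2; Arjun–Zane: 2/2; Mona–David: 1; Mona–Ravi: 1; Zane–David: 1; Zane–Ravi: 1; David–Ravi: 1/2.
All other pairs contribute 0.
Summing the contributions gives betweenness(Tara) = 21/2.

21/2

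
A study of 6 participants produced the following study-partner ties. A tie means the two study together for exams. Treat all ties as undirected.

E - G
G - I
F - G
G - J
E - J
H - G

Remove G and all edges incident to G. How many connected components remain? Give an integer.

Without G, the remaining ties split the others into: {E, J}; {F}; {I}; {H}.
That's 4 separate components.

4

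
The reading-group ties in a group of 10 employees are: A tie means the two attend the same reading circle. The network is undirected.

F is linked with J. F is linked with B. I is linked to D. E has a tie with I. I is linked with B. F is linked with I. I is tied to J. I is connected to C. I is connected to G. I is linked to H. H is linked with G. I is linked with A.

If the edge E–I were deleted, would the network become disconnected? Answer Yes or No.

Yes

Without the E–I edge there is no alternate route between E and I, so the network disconnects. It is a bridge.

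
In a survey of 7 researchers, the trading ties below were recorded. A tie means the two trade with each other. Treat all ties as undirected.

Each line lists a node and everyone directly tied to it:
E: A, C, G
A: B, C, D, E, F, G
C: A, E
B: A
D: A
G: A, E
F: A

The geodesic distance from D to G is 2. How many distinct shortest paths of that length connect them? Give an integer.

1

The shortest distance is 2, and the only length-2 path is D–A–G. So there is exactly 1 shortest path.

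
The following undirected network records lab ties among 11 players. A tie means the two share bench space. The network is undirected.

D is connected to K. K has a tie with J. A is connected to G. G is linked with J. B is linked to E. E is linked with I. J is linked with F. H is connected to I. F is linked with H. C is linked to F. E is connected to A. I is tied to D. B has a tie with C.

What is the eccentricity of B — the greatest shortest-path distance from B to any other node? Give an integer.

4

Distances from B: A:2, C:1, D:3, E:1, F:2, G:3, H:3, I:2, J:3, K:4.
The largest is 4 (to K), so the eccentricity of B is 4.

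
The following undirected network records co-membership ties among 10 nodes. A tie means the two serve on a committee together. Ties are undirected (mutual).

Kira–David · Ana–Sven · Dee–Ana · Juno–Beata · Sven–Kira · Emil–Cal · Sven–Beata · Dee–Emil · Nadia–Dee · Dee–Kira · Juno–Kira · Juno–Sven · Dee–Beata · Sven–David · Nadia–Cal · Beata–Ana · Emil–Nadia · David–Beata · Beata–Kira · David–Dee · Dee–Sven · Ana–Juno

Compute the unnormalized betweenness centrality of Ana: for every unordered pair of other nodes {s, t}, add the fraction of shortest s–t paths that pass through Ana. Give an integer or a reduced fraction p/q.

1

Pairs whose geodesics pass through Ana — Juno–Dee: 1/4; Juno–Cal: 2/8; Juno–Emil: 1/4; Juno–Nadia: 1/4.
All other pairs contribute 0.
Summing the contributions gives betweenness(Ana) = 1.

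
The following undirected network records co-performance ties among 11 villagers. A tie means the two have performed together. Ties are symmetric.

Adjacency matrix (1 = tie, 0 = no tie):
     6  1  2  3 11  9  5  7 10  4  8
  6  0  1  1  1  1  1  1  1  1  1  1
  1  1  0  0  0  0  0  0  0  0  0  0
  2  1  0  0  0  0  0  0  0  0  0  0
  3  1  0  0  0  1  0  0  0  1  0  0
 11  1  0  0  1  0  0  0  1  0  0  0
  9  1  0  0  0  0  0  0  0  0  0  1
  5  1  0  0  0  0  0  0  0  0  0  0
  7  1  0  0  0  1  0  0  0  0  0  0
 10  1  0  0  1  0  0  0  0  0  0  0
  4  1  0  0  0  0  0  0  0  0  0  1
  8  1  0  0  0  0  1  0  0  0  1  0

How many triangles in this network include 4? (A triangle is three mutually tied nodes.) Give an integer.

4's neighbors: 6 and 8.
Neighbor pairs that are themselves tied: 4–6–8. Each forms one triangle with 4, for 1 in total.

1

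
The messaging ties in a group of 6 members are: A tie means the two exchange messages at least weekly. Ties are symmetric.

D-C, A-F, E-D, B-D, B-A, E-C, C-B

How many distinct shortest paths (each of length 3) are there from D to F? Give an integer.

The shortest distance is 3, and the only length-3 path is D–B–A–F. So there is exactly 1 shortest path.

1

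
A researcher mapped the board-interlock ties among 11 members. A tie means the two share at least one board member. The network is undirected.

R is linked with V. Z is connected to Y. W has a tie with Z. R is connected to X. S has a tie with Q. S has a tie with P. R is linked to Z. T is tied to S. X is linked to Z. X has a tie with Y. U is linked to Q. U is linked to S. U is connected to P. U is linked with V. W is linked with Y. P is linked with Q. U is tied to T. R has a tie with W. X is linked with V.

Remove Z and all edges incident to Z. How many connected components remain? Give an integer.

Z's neighbors (R, W, X, and Y) remain reachable from one another through other ties, so the rest of the network stays in one piece.

1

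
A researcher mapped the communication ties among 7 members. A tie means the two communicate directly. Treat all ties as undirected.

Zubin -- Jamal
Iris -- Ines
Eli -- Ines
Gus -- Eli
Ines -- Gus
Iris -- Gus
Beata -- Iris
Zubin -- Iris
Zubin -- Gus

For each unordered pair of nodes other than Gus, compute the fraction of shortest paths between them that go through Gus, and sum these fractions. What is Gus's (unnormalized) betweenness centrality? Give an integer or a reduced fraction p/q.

Pairs whose geodesics pass through Gus — Beata–Eli: 1/2; Eli–Jamal: 1; Eli–Zubin: 1; Eli–Iris: 1/2; Jamal–Ines: 1/2; Zubin–Ines: 1/2.
All other pairs contribute 0.
Summing the contributions gives betweenness(Gus) = 4.

4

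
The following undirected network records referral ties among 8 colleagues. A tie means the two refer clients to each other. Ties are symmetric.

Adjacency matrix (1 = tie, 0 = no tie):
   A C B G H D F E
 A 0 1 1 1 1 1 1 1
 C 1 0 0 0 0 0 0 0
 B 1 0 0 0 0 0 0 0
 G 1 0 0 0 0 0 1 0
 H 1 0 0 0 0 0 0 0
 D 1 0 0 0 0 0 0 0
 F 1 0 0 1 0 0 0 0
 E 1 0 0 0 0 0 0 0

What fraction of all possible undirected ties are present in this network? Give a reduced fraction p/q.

There are 8 edges and 8 nodes, so the maximum possible is C(8,2) = 28.
Density = 8/28 = 2/7.

2/7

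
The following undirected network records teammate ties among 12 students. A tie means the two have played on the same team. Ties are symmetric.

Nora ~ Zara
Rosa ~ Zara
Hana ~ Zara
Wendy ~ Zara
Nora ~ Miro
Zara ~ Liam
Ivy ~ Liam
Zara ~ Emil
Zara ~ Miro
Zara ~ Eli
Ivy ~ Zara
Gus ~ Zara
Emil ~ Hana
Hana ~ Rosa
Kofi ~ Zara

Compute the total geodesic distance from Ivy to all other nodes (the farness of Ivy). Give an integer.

20

Distances from Ivy: Eli:2, Emil:2, Gus:2, Hana:2, Kofi:2, Liam:1, Miro:2, Nora:2, Rosa:2, Wendy:2, Zara:1.
Sum = 2 + 2 + 2 + 2 + 2 + 1 + 2 + 2 + 2 + 2 + 1 = 20.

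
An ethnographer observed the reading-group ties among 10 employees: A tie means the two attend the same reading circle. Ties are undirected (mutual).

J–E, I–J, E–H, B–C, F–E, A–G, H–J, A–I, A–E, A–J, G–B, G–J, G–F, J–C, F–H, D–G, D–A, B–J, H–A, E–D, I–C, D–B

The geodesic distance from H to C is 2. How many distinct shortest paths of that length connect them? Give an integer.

1

The shortest distance is 2, and the only length-2 path is H–J–C. So there is exactly 1 shortest path.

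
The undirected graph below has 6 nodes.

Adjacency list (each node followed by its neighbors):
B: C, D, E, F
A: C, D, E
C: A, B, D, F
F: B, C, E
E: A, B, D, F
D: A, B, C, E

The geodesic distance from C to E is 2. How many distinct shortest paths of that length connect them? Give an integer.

The shortest distance is 2. The length-2 paths are: C–D–E; C–A–E; C–F–E; C–B–E.
That gives 4 distinct shortest paths.

4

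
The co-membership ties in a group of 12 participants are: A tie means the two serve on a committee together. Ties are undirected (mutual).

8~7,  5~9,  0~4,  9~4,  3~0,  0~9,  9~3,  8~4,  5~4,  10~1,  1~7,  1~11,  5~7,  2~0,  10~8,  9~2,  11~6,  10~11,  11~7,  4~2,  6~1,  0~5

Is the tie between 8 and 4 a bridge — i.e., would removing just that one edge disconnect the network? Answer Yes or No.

No

Even without that edge, 8 still reaches 4 via 8 – 7 – 5 – 4, so the network stays connected. Not a bridge.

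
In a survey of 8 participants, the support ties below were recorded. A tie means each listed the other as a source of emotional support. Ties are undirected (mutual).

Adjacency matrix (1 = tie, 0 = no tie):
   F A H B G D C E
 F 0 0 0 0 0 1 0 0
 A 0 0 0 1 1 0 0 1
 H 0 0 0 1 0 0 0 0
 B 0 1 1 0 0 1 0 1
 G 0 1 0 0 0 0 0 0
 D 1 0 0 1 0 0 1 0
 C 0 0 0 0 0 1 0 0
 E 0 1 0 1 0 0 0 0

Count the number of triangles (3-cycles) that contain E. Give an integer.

E's neighbors: A and B.
Neighbor pairs that are themselves tied: E–A–B. Each forms one triangle with E, for 1 in total.

1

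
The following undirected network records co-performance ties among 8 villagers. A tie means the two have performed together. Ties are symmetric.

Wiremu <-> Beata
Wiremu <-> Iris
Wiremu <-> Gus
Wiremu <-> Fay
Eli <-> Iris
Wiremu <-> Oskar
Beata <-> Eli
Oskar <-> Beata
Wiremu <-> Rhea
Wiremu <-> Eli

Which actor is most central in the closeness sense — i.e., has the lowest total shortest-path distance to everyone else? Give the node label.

Wiremu

Farness (sum of distances to all others) for each node — Beata:11, Eli:11, Fay:13, Gus:13, Iris:12, Oskar:12, Rhea:13, Wiremu:7.
The smallest farness is 7, for Wiremu, so Wiremu has the highest closeness.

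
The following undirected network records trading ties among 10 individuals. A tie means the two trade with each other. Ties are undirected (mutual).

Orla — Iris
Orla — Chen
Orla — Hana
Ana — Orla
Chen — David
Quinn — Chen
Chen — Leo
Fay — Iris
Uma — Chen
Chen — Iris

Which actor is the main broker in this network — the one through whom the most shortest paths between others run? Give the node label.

Unnormalized betweenness of each node: Ana:0, Chen:26, David:0, Fay:0, Hana:0, Iris:8, Leo:0, Orla:15, Quinn:0, Uma:0.
Chen has the largest value, 26, making it the main broker — the node through which the most shortest paths run.

Chen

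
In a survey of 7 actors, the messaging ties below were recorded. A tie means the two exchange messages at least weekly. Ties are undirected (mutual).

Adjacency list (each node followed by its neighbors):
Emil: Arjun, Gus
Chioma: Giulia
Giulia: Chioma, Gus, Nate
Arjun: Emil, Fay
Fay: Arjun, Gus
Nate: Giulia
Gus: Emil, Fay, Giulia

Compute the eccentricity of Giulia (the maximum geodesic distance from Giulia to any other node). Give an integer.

Distances from Giulia: Arjun:3, Chioma:1, Emil:2, Fay:2, Gus:1, Nate:1.
The largest is 3 (to Arjun), so the eccentricity of Giulia is 3.

3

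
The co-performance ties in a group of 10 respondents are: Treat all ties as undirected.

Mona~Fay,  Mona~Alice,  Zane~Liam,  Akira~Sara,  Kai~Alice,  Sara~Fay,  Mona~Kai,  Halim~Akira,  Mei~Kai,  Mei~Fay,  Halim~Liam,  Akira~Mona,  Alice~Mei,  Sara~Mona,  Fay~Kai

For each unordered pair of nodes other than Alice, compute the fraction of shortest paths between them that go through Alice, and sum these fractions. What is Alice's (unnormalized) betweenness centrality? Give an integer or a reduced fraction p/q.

Pairs whose geodesics pass through Alice — Akira–Mei: 1/4; Mei–Mona: 1/3; Mei–Liam: 1/4; Mei–Zane: 1/4; Mei–Halim: 1/4.
All other pairs contribute 0.
Summing the contributions gives betweenness(Alice) = 4/3.

4/3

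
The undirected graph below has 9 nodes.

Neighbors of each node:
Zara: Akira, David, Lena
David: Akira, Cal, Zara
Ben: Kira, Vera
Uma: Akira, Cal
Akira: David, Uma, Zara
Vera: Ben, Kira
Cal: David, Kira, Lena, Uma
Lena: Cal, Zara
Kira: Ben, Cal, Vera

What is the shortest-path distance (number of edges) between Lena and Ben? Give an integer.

3

One shortest route is Lena – Cal – Kira – Ben, which uses 3 edges, and at distance 2 from Lena we only reach {Akira, David, Kira, Uma}, which does not include Ben. So d(Lena,Ben) = 3.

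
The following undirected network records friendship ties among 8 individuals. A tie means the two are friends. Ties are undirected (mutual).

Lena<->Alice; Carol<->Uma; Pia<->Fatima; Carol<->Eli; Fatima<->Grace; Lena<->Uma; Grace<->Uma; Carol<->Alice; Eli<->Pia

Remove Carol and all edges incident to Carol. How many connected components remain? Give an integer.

Carol's neighbors (Alice, Eli, and Uma) remain reachable from one another through other ties, so the rest of the network stays in one piece.

1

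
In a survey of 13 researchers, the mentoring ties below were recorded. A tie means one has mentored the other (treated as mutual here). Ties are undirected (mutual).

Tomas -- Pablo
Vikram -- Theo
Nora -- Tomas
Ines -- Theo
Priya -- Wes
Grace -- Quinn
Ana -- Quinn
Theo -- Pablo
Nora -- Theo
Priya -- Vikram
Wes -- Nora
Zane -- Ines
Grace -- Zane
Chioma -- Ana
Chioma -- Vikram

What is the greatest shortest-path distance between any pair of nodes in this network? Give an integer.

Eccentricity of each node (its greatest distance to any other): Ana:5, Chioma:4, Grace:5, Ines:4, Nora:5, Pablo:5, Priya:5, Quinn:6, Theo:4, Tomas:6, Vikram:4, Wes:5, Zane:4.
The maximum eccentricity is 6, realized for instance by the pair Tomas–Quinn via Tomas – Nora – Theo – Ines – Zane – Grace – Quinn. So the diameter is 6.

6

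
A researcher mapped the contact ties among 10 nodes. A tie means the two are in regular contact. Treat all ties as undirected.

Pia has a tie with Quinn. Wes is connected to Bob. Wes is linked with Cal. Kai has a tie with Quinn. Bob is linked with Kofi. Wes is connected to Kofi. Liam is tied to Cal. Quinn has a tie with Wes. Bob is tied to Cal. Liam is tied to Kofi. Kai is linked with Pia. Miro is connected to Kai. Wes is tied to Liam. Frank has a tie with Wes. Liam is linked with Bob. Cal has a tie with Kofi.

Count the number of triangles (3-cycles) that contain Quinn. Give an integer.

1

Quinn's neighbors: Kai, Pia, and Wes.
Neighbor pairs that are themselves tied: Quinn–Kai–Pia. Each forms one triangle with Quinn, for 1 in total.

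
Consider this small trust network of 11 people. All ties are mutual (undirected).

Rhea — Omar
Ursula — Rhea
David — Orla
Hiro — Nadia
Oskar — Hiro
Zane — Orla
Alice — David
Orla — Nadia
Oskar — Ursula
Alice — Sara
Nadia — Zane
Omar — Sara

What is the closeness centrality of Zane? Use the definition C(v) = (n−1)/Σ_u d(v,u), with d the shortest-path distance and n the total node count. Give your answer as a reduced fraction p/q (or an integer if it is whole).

Distances from Zane: Alice:3, David:2, Hiro:2, Nadia:1, Omar:5, Orla:1, Oskar:3, Rhea:5, Sara:4, Ursula:4. Sum = 30.
n = 11, so closeness = 10/30 = 1/3.

1/3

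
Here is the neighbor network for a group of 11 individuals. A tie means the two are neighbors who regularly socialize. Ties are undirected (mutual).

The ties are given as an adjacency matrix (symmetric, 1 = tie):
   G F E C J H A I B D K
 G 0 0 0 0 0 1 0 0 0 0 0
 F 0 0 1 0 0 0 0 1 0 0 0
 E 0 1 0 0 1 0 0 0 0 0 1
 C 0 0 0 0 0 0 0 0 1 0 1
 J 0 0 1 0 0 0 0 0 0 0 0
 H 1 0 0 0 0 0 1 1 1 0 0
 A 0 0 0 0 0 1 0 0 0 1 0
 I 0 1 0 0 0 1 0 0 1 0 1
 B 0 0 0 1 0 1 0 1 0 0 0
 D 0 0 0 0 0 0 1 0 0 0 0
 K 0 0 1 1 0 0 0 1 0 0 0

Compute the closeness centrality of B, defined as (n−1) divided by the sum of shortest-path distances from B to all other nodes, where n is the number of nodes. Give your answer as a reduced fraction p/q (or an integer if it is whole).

10/21

Distances from B: A:2, C:1, D:3, E:3, F:2, G:2, H:1, I:1, J:4, K:2. Sum = 21.
n = 11, so closeness = 10/21.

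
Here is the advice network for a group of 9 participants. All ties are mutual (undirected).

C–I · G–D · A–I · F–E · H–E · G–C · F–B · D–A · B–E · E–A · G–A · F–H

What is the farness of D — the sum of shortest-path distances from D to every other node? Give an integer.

Distances from D: A:1, B:3, C:2, E:2, F:3, G:1, H:3, I:2.
Sum = 1 + 3 + 2 + 2 + 3 + 1 + 3 + 2 = 17.

17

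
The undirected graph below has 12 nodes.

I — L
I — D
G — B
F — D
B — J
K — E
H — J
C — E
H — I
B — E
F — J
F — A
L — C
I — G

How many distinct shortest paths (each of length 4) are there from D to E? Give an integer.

3

The shortest distance is 4. The length-4 paths are: D–I–L–C–E; D–F–J–B–E; D–I–G–B–E.
That gives 3 distinct shortest paths.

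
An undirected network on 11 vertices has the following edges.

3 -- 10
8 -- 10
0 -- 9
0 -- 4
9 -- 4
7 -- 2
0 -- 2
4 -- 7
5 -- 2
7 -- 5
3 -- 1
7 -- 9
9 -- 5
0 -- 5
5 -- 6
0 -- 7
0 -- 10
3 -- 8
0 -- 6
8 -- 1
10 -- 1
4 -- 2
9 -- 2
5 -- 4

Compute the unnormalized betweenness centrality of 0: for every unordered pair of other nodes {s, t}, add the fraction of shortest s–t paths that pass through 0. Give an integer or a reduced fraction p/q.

Pairs whose geodesics pass through 0 — 8–7: 1; 8–9: 1; 8–4: 1; 8–5: 1; 8–6: 1; 8–2: 1; 3–7: 1; 3–9: 1; 3–4: 1; 3–5: 1; 3–6: 1; 3–2: 1; 1–7: 1; 1–9: 1 … (+14 more pairs).
All other pairs contribute 0.
Summing the contributions gives betweenness(0) = 26.

26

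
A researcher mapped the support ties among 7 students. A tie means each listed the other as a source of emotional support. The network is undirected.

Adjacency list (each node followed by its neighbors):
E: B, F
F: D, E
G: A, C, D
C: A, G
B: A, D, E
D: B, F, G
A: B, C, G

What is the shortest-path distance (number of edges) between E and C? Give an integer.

One shortest route is E – B – A – C, which uses 3 edges, and at distance 2 from E we only reach {A, D}, which does not include C. So d(E,C) = 3.

3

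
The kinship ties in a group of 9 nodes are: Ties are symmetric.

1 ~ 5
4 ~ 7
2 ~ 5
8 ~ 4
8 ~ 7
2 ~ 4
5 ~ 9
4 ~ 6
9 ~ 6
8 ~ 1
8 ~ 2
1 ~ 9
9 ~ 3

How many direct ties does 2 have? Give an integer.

3

2 is directly tied to 4, 5, and 8. That is 3 neighbors, so the degree of 2 is 3.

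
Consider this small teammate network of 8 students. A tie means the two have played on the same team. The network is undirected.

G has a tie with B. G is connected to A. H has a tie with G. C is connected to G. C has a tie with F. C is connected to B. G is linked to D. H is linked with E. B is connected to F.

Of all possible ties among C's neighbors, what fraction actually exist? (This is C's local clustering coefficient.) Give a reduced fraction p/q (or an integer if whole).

2/3

C's neighbors: B, F, and G (k = 3).
Possible neighbor pairs: C(3,2) = 3. Edges among them: B–F, B–G → e = 2.
Clustering(C) = 2/3.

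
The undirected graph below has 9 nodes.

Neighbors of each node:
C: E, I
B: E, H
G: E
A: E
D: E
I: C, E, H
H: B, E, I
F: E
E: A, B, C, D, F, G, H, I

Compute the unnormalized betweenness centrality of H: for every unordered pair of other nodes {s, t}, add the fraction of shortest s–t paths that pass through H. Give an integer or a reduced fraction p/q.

1/2

Pairs whose geodesics pass through H — I–B: 1/2.
All other pairs contribute 0.
Summing the contributions gives betweenness(H) = 1/2.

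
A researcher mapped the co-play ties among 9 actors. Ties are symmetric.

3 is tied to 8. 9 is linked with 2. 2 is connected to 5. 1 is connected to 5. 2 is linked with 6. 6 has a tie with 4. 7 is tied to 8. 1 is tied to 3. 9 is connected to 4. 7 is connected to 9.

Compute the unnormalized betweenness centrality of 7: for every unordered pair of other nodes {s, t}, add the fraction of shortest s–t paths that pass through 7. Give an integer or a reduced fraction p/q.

Pairs whose geodesics pass through 7 — 9–3: 1; 9–8: 1; 4–3: 1; 4–8: 1; 6–8: 2/2; 2–8: 1.
All other pairs contribute 0.
Summing the contributions gives betweenness(7) = 6.

6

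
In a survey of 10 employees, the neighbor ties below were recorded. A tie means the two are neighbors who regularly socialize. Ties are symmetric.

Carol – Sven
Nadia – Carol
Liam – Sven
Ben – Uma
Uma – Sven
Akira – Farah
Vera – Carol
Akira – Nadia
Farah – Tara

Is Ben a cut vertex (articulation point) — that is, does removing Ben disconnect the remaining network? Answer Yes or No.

No

Even without Ben, every remaining node can still reach every other (the residual graph is connected), so Ben is not a cut vertex.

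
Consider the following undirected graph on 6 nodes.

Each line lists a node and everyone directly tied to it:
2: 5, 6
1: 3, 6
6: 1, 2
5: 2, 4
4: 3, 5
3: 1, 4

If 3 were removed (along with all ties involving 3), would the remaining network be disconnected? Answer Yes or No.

Even without 3, every remaining node can still reach every other (the residual graph is connected), so 3 is not a cut vertex.

No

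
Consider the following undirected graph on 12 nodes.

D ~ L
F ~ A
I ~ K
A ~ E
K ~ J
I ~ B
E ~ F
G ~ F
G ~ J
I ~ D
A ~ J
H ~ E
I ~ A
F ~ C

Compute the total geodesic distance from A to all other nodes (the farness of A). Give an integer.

Distances from A: B:2, C:2, D:2, E:1, F:1, G:2, H:2, I:1, J:1, K:2, L:3.
Sum = 2 + 2 + 2 + 1 + 1 + 2 + 2 + 1 + 1 + 2 + 3 = 19.

19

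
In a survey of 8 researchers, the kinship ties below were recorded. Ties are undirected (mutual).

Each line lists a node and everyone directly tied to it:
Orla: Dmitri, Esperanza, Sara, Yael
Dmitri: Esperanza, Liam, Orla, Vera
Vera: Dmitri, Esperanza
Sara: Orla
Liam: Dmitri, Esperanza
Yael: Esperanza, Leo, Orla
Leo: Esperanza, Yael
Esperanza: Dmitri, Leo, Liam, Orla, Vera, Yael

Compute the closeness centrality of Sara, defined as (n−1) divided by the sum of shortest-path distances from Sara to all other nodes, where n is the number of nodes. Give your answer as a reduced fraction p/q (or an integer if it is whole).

7/16

Distances from Sara: Dmitri:2, Esperanza:2, Leo:3, Liam:3, Orla:1, Vera:3, Yael:2. Sum = 16.
n = 8, so closeness = 7/16.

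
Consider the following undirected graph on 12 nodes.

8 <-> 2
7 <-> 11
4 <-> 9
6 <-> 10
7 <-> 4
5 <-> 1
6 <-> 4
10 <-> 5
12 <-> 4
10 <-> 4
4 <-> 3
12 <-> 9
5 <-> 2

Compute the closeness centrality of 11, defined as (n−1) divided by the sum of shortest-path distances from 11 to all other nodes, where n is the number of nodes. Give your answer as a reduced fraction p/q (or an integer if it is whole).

11/38

Distances from 11: 1:5, 2:5, 3:3, 4:2, 5:4, 6:3, 7:1, 8:6, 9:3, 10:3, 12:3. Sum = 38.
n = 12, so closeness = 11/38.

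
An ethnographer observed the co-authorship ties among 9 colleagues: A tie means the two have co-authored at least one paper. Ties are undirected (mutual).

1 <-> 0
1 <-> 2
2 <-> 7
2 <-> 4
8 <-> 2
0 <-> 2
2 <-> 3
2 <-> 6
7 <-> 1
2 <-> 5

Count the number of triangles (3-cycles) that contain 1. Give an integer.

1's neighbors: 0, 2, and 7.
Neighbor pairs that are themselves tied: 1–0–2; 1–2–7. Each forms one triangle with 1, for 2 in total.

2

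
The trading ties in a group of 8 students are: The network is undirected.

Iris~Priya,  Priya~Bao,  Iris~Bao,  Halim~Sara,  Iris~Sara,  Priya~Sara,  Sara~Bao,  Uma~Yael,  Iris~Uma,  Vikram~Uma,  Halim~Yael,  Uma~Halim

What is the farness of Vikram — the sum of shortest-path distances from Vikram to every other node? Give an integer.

Distances from Vikram: Bao:3, Halim:2, Iris:2, Priya:3, Sara:3, Uma:1, Yael:2.
Sum = 3 + 2 + 2 + 3 + 3 + 1 + 2 = 16.

16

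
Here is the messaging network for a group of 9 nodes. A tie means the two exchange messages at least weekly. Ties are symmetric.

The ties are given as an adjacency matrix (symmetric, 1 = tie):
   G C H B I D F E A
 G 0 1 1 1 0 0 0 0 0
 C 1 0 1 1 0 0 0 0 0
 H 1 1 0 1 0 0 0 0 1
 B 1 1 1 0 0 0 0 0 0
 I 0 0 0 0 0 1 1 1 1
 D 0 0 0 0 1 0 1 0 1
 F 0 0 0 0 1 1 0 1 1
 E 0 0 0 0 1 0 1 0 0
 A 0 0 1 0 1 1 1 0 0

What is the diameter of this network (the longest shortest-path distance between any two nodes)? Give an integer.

Eccentricity of each node (its greatest distance to any other): A:2, B:4, C:4, D:3, E:4, F:3, G:4, H:3, I:3.
The maximum eccentricity is 4, realized for instance by the pair G–E via G – H – A – I – E. So the diameter is 4.

4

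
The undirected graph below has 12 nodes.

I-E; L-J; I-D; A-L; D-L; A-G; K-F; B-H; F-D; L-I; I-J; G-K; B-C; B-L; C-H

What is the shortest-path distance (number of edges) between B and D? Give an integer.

2

One shortest route is B – L – D, which uses 2 edges, and B and D are not directly tied, so nothing shorter exists. So d(B,D) = 2.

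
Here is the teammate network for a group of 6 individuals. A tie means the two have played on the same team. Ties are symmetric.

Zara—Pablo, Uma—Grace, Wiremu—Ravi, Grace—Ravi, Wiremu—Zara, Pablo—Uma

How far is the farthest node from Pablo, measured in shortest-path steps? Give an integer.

3

Distances from Pablo: Grace:2, Ravi:3, Uma:1, Wiremu:2, Zara:1.
The largest is 3 (to Ravi), so the eccentricity of Pablo is 3.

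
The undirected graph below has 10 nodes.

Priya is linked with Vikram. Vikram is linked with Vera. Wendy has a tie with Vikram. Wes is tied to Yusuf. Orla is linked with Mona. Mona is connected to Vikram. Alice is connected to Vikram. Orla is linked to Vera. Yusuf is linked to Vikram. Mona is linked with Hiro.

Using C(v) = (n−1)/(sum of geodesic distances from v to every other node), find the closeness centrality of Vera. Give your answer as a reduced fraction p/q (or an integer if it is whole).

Distances from Vera: Alice:2, Hiro:3, Mona:2, Orla:1, Priya:2, Vikram:1, Wendy:2, Wes:3, Yusuf:2. Sum = 18.
n = 10, so closeness = 9/18 = 1/2.

1/2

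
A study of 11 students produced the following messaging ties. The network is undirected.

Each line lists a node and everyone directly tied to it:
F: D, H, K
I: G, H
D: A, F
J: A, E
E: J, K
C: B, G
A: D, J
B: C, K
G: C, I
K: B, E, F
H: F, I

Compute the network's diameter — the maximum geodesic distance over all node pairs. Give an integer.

5

Eccentricity of each node (its greatest distance to any other): A:5, B:4, C:5, D:4, E:4, F:3, G:5, H:4, I:5, J:5, K:3.
The maximum eccentricity is 5, realized for instance by the pair C–A via C – B – K – E – J – A. So the diameter is 5.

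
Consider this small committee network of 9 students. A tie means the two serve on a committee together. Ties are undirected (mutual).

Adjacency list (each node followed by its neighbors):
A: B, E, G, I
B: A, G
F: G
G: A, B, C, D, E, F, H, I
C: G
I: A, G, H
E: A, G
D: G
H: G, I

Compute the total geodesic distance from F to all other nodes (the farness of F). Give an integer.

Distances from F: A:2, B:2, C:2, D:2, E:2, G:1, H:2, I:2.
Sum = 2 + 2 + 2 + 2 + 2 + 1 + 2 + 2 = 15.

15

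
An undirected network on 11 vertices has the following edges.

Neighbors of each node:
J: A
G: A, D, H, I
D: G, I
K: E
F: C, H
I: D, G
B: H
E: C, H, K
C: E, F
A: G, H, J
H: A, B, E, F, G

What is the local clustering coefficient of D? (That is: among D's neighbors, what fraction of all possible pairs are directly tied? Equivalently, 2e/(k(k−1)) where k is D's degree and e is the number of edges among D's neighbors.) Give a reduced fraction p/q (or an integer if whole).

D's neighbors: G and I (k = 2).
Possible neighbor pairs: C(2,2) = 1. Edges among them: G–I → e = 1.
Clustering(D) = 1/1.

1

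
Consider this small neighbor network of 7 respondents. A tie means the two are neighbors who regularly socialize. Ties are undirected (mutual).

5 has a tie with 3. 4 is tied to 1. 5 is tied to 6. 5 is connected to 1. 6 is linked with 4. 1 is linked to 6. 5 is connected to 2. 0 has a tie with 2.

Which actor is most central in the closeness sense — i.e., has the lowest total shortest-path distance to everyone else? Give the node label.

Farness (sum of distances to all others) for each node — 0:16, 1:10, 2:11, 3:13, 4:14, 5:8, 6:10.
The smallest farness is 8, for 5, so 5 has the highest closeness.

5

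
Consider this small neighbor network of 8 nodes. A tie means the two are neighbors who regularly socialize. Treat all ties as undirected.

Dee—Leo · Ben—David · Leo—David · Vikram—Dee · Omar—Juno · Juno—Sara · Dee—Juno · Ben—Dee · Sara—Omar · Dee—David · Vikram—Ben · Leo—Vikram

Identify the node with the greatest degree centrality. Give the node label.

Dee

Degrees — Ben:3, David:3, Dee:5, Juno:3, Leo:3, Omar:2, Sara:2, Vikram:3.
The maximum is 5, attained only by Dee.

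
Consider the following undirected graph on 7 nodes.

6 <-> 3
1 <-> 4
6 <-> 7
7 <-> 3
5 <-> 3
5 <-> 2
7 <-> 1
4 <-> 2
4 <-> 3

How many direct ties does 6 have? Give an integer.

2

6 is directly tied to 3 and 7. That is 2 neighbors, so the degree of 6 is 2.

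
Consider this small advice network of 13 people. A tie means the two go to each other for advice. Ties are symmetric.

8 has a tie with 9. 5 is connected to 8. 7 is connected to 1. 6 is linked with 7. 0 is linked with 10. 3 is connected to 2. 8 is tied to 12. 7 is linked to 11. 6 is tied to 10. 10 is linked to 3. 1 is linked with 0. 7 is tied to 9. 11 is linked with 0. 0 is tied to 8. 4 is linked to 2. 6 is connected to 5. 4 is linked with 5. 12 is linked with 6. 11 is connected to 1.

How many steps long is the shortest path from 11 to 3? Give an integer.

One shortest route is 11 – 0 – 10 – 3, which uses 3 edges, and at distance 2 from 11 we only reach {6, 8, 9, 10}, which does not include 3. So d(11,3) = 3.

3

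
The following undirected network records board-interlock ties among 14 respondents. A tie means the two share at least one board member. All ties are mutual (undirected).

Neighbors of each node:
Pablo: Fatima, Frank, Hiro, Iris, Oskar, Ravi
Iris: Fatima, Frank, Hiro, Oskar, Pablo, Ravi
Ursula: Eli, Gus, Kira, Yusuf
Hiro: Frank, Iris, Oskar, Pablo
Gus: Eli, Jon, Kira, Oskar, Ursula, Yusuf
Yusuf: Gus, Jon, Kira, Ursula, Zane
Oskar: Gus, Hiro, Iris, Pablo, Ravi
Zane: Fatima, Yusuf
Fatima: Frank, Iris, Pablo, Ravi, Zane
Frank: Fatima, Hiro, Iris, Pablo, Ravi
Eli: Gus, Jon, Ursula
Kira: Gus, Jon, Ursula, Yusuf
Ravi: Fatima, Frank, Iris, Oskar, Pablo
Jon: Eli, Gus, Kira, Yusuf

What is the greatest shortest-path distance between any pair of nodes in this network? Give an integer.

4

Eccentricity of each node (its greatest distance to any other): Eli:4, Fatima:4, Frank:4, Gus:3, Hiro:3, Iris:3, Jon:4, Kira:4, Oskar:3, Pablo:3, Ravi:3, Ursula:4, Yusuf:3, Zane:3.
The maximum eccentricity is 4, realized for instance by the pair Jon–Frank via Jon – Gus – Oskar – Ravi – Frank. So the diameter is 4.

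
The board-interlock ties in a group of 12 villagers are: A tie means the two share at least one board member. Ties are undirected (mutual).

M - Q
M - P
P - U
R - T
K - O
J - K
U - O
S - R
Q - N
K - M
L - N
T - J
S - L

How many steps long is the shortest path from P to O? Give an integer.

2

One shortest route is P – U – O, which uses 2 edges, and P and O are not directly tied, so nothing shorter exists. So d(P,O) = 2.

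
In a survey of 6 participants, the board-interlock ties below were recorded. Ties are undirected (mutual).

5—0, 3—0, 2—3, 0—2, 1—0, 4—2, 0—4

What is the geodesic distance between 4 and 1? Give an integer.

One shortest route is 4 – 0 – 1, which uses 2 edges, and 4 and 1 are not directly tied, so nothing shorter exists. So d(4,1) = 2.

2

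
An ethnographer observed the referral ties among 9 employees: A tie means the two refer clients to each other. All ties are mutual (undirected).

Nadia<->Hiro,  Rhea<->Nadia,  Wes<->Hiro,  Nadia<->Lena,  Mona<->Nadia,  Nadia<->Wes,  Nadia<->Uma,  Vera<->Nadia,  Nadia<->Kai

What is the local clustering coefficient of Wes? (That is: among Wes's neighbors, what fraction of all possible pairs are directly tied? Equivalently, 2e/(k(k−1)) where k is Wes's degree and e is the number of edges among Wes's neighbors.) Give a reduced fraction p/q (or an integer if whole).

1

Wes's neighbors: Hiro and Nadia (k = 2).
Possible neighbor pairs: C(2,2) = 1. Edges among them: Hiro–Nadia → e = 1.
Clustering(Wes) = 1/1.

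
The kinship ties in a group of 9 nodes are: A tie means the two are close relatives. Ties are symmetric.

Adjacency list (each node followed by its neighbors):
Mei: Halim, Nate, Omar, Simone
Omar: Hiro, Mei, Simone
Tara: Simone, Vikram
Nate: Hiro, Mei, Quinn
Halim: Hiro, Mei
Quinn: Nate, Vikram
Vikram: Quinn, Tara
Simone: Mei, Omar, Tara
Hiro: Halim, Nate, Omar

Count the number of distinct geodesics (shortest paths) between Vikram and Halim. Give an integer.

The shortest distance is 4. The length-4 paths are: Vikram–Quinn–Nate–Mei–Halim; Vikram–Tara–Simone–Mei–Halim; Vikram–Quinn–Nate–Hiro–Halim.
That gives 3 distinct shortest paths.

3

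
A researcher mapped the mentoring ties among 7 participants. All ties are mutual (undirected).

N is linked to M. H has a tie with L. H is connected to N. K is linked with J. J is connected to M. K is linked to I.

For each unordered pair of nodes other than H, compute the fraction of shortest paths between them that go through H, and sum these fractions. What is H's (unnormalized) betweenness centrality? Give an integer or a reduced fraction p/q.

Pairs whose geodesics pass through H — N–L: 1; J–L: 1; I–L: 1; L–M: 1; L–K: 1.
All other pairs contribute 0.
Summing the contributions gives betweenness(H) = 5.

5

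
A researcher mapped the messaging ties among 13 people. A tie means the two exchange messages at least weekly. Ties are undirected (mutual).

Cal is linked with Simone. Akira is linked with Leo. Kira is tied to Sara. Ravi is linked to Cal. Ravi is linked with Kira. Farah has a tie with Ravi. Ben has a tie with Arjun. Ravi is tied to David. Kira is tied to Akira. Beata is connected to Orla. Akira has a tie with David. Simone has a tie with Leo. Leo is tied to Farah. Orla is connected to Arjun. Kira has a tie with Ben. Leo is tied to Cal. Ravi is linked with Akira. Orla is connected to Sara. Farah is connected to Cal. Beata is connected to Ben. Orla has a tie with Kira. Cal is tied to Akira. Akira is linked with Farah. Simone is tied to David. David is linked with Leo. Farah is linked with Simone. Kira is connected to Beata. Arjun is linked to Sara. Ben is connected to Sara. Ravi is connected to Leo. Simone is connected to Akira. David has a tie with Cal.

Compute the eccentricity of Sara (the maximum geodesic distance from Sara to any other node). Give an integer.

Distances from Sara: Akira:2, Arjun:1, Beata:2, Ben:1, Cal:3, David:3, Farah:3, Kira:1, Leo:3, Orla:1, Ravi:2, Simone:3.
The largest is 3 (to David, Leo, Cal, Farah, and Simone), so the eccentricity of Sara is 3.

3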